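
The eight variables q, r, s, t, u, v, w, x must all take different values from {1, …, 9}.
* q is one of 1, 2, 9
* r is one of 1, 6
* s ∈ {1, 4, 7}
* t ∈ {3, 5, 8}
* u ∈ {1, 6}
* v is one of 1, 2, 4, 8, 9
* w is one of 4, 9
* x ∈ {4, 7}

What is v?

8

r and u between them cover only {1, 6} — a naked pair. Remove those values from q, s, v.
s and x between them cover only {4, 7} — a naked pair. Remove those values from v, w.
w has just one choice, so w = 9. Remove 9 from q, v.
q must be 2 (only option left). Remove 2 from v.
So v = 8.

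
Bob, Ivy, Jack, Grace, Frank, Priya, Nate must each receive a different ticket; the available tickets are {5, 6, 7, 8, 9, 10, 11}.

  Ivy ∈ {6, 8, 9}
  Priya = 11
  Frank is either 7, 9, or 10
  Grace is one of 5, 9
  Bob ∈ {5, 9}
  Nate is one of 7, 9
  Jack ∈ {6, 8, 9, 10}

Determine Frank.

Priya must be 11 (only option left).
Bob and Grace share exactly the 2 values {5, 9}; by pigeonhole those values go to them, so strike 5, 9 from Ivy, Jack, Frank, Nate.
Nate's domain is down to {7}, so Nate = 7. Eliminate 7 elsewhere: Frank.
So Frank = 10.

10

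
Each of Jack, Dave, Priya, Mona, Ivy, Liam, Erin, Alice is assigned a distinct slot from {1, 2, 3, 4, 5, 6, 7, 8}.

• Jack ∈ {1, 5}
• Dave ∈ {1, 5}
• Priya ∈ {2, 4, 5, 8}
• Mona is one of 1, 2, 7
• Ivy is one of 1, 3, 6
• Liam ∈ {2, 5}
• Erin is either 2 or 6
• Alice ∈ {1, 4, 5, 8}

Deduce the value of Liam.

The 8 variables together cover exactly {1, 2, 3, 4, 5, 6, 7, 8} — 8 values for 8 variables — and 3 appears only in Ivy's list, so Ivy = 3.
The 7 still-open variables draw from only 7 values {1, 2, 4, 5, 6, 7, 8}, so each is used; only Erin can be 6, hence Erin = 6.
Among the 6 still-open variables, 7 fits only Mona (and all 6 values in {1, 2, 4, 5, 7, 8} must be used), so Mona = 7.
Jack and Dave between them cover only {1, 5} — a naked pair. Remove those values from Priya, Liam, Alice.
So Liam = 2.

2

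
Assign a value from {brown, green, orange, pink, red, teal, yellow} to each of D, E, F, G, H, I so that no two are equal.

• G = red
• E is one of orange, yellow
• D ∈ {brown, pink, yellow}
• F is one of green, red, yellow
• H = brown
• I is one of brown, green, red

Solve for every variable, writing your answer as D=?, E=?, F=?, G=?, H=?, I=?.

D=pink, E=orange, F=yellow, G=red, H=brown, I=green

G's domain is down to {red}, so G = red. Eliminate red elsewhere: F, I.
H's domain is down to {brown}, so H = brown. Strike brown from D, I.
I must be green (only option left). Strike green from F.
F's domain is down to {yellow}, so F = yellow. So D, E can't be yellow.
D must be pink (only option left).
That leaves E = orange.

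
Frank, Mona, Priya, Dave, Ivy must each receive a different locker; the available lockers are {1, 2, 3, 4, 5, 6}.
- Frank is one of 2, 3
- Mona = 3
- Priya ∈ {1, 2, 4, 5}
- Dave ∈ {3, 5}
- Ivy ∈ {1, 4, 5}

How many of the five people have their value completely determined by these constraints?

3

Mona must be 3 (only option left). So Frank, Dave can't be 3.
Dave has just one choice, so Dave = 5. So Priya, Ivy can't be 5.
Frank must be 2 (only option left). So Priya can't be 2.
Determined: Frank=2, Mona=3, Dave=5. The other people each still have more than one consistent value. That makes 3.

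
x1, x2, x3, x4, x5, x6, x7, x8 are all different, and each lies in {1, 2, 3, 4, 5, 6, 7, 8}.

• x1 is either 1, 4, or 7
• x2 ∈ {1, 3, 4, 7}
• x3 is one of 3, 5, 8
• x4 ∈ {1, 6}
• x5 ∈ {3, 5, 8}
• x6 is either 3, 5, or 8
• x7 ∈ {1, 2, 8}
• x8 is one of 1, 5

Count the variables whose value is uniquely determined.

3

The 8 variables together cover exactly {1, 2, 3, 4, 5, 6, 7, 8} — 8 values for 8 variables — and 2 appears only in x7's list, so x7 = 2.
Among the 7 still-open variables, 6 fits only x4 (and all 7 values in {1, 3, 4, 5, 6, 7, 8} must be used), so x4 = 6.
x3, x5, x6 between them cover only {3, 5, 8} — a naked triple. Remove those values from x2, x8.
x8 must be 1 (only option left). Strike 1 from x1, x2.
Determined: x4=6, x7=2, x8=1. The other variables each still have more than one consistent value. That makes 3.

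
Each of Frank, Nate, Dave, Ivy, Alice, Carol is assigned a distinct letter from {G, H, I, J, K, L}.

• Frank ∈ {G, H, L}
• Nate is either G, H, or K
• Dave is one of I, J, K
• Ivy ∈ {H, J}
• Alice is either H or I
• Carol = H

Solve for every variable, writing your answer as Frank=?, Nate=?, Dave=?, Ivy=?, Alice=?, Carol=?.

Frank=L, Nate=G, Dave=K, Ivy=J, Alice=I, Carol=H

Carol must be H (only option left). Remove H from Frank, Nate, Ivy, Alice.
Ivy must be J (only option left). Eliminate J elsewhere: Dave.
Alice's domain is down to {I}, so Alice = I. So Dave can't be I.
Dave must be K (only option left). Strike K from Nate.
That leaves Nate = G. Eliminate G elsewhere: Frank.
That leaves Frank = L.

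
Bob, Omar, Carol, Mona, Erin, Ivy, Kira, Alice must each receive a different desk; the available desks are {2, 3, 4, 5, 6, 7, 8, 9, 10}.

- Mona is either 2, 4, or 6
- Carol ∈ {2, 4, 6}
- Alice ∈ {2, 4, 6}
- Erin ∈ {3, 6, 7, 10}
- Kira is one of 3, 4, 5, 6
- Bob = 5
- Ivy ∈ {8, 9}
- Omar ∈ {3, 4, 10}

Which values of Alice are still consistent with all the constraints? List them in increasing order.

2, 4, 6

Bob must be 5 (only option left). Eliminate 5 elsewhere: Kira.
Carol, Mona, Alice share exactly the 3 values {2, 4, 6}; by pigeonhole those values go to them, so strike 2, 4, 6 from Omar, Erin, Kira.
That leaves Kira = 3. Eliminate 3 elsewhere: Omar, Erin.
That leaves Omar = 10. Remove 10 from Erin.
Erin has just one choice, so Erin = 7.
No further eliminations apply; Alice can still be any of 2, 4, 6.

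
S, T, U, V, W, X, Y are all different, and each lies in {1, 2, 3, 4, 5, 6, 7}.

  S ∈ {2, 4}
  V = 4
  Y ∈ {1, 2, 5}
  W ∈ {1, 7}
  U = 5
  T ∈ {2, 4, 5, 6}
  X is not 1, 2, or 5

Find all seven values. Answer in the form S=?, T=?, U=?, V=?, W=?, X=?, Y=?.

S=2, T=6, U=5, V=4, W=7, X=3, Y=1

U must be 5 (only option left). Strike 5 from T, Y.
That leaves V = 4. So S, T, X can't be 4.
S must be 2 (only option left). Remove 2 from T, Y.
T must be 6 (only option left). Remove 6 from X.
Y has just one choice, so Y = 1. So W can't be 1.
That leaves W = 7. Strike 7 from X.
X has just one choice, so X = 3.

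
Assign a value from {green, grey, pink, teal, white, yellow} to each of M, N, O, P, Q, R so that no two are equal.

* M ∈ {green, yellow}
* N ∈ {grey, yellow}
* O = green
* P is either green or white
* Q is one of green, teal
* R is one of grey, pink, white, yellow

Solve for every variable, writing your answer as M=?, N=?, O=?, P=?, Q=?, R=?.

M=yellow, N=grey, O=green, P=white, Q=teal, R=pink

O's domain is down to {green}, so O = green. Remove green from M, P, Q.
P must be white (only option left). Eliminate white elsewhere: R.
That leaves Q = teal.
M must be yellow (only option left). Eliminate yellow elsewhere: N, R.
N's domain is down to {grey}, so N = grey. So R can't be grey.
R must be pink (only option left).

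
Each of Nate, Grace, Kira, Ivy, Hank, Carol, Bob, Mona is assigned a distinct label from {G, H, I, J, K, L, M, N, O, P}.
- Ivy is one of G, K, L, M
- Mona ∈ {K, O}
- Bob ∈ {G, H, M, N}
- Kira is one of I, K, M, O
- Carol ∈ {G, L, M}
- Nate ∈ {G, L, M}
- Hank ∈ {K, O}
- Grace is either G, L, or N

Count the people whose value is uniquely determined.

3

The 8 variables draw from only 8 values {G, H, I, K, L, M, N, O}, so each is used; only Bob can be H, hence Bob = H.
The 7 still-open variables draw from only 7 values {G, I, K, L, M, N, O}, so each is used; only Kira can be I, hence Kira = I.
Among the 6 still-open variables, N fits only Grace (and all 6 values in {G, K, L, M, N, O} must be used), so Grace = N.
The 2 variables Hank and Mona are confined to {K, O}, which locks those values in; drop them from Ivy.
Determined: Grace=N, Kira=I, Bob=H. The other people each still have more than one consistent value. That makes 3.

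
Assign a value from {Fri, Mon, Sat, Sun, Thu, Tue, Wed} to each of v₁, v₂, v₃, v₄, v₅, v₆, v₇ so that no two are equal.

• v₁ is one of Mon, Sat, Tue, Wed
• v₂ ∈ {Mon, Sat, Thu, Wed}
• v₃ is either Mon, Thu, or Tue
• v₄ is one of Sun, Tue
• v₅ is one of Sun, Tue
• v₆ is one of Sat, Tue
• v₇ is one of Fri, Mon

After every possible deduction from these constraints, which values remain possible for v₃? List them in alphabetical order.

Among the 7 variables, Fri fits only v₇ (and all 7 values in {Fri, Mon, Sat, Sun, Thu, Tue, Wed} must be used), so v₇ = Fri.
v₄ and v₅ between them cover only {Sun, Tue} — a naked pair. Remove those values from v₁, v₃, v₆.
v₆ has just one choice, so v₆ = Sat. Strike Sat from v₁, v₂.
No further eliminations apply; v₃ can still be any of Mon, Thu.

Mon, Thu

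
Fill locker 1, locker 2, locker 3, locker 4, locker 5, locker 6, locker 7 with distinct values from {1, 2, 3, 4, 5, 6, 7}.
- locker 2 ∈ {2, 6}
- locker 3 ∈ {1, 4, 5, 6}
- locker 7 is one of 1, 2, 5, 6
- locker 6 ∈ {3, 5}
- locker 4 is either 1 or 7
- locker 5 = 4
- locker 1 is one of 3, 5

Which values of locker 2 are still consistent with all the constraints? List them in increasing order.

2, 6

locker 5's domain is down to {4}, so locker 5 = 4. Strike 4 from locker 3.
Among the 6 still-open variables, 7 fits only locker 4 (and all 6 values in {1, 2, 3, 5, 6, 7} must be used), so locker 4 = 7.
locker 1 and locker 6 between them cover only {3, 5} — a naked pair. Remove those values from locker 3, locker 7.
No further eliminations apply; locker 2 can still be any of 2, 6.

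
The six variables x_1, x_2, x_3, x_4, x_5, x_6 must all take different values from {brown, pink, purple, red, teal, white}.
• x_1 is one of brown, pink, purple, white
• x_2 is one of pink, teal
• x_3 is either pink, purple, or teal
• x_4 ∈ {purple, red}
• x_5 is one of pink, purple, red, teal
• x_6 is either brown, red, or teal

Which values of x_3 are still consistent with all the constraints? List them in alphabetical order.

pink, purple, teal

The 6 variables draw from only 6 values {brown, pink, purple, red, teal, white}, so each is used; only x_1 can be white, hence x_1 = white.
The 5 still-open variables together cover exactly {brown, pink, purple, red, teal} — 5 values for 5 variables — and brown appears only in x_6's list, so x_6 = brown.
No further eliminations apply; x_3 can still be any of pink, purple, teal.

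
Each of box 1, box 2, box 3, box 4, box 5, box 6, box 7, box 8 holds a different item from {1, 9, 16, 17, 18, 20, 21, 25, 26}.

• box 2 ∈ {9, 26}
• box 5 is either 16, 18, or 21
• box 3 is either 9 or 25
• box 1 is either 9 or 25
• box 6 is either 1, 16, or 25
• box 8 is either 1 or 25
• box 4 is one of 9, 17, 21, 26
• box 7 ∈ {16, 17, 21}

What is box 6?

The 8 variables draw from only 8 values {1, 9, 16, 17, 18, 21, 25, 26}, so each is used; only box 5 can be 18, hence box 5 = 18.
box 1 and box 3 between them cover only {9, 25} — a naked pair. Remove those values from box 2, box 4, box 6, box 8.
box 2 has just one choice, so box 2 = 26. Remove 26 from box 4.
box 8's domain is down to {1}, so box 8 = 1. Eliminate 1 elsewhere: box 6.
So box 6 = 16.

16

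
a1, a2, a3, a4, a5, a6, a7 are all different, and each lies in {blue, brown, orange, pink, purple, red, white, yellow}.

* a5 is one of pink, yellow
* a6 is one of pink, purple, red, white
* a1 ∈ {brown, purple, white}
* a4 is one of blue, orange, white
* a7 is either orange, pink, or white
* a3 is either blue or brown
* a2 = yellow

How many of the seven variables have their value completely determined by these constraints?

a2's domain is down to {yellow}, so a2 = yellow. Remove yellow from a5.
a5 has just one choice, so a5 = pink. So a6, a7 can't be pink.
Determined: a2=yellow, a5=pink. The other variables each still have more than one consistent value. That makes 2.

2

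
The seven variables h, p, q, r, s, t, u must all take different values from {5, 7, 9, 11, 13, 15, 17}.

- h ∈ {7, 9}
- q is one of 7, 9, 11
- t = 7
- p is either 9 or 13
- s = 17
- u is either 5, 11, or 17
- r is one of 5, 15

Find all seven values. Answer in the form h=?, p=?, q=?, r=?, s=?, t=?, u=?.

h=9, p=13, q=11, r=15, s=17, t=7, u=5

s's domain is down to {17}, so s = 17. Strike 17 from u.
t must be 7 (only option left). Eliminate 7 elsewhere: h, q.
h has just one choice, so h = 9. Eliminate 9 elsewhere: p, q.
p must be 13 (only option left).
q has just one choice, so q = 11. Eliminate 11 elsewhere: u.
u's domain is down to {5}, so u = 5. Eliminate 5 elsewhere: r.
r must be 15 (only option left).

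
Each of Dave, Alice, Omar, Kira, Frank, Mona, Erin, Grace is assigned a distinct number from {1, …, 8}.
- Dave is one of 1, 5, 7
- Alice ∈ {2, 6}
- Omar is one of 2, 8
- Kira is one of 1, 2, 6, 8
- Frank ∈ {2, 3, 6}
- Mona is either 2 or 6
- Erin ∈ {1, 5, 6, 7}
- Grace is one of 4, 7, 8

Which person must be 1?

Kira

The 8 variables draw from only 8 values {1, 2, 3, 4, 5, 6, 7, 8}, so each is used; only Frank can be 3, hence Frank = 3.
Among the 7 still-open variables, 4 fits only Grace (and all 7 values in {1, 2, 4, 5, 6, 7, 8} must be used), so Grace = 4.
Alice and Mona between them cover only {2, 6} — a naked pair. Remove those values from Omar, Kira, Erin.
Omar has just one choice, so Omar = 8. Strike 8 from Kira.
So 1 goes to Kira.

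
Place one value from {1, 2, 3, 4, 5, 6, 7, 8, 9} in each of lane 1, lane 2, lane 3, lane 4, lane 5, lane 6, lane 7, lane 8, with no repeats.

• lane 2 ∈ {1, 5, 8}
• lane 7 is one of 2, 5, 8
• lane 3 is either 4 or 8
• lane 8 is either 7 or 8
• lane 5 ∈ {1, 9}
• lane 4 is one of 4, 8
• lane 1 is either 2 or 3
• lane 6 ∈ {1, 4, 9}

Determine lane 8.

7

The 8 variables draw from only 8 values {1, 2, 3, 4, 5, 7, 8, 9}, so each is used; only lane 1 can be 3, hence lane 1 = 3.
The 7 still-open variables draw from only 7 values {1, 2, 4, 5, 7, 8, 9}, so each is used; only lane 7 can be 2, hence lane 7 = 2.
The 6 still-open variables draw from only 6 values {1, 4, 5, 7, 8, 9}, so each is used; only lane 2 can be 5, hence lane 2 = 5.
Among the 5 still-open variables, 7 fits only lane 8 (and all 5 values in {1, 4, 7, 8, 9} must be used), so lane 8 = 7.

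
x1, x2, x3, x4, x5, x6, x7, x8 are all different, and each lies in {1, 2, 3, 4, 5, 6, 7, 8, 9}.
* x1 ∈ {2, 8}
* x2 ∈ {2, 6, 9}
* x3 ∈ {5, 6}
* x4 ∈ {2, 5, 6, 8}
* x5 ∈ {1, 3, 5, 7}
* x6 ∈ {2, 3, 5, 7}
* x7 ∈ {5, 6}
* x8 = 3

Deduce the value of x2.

x8's domain is down to {3}, so x8 = 3. Strike 3 from x5, x6.
The 7 still-open variables together cover exactly {1, 2, 5, 6, 7, 8, 9} — 7 values for 7 variables — and 1 appears only in x5's list, so x5 = 1.
The 6 still-open variables draw from only 6 values {2, 5, 6, 7, 8, 9}, so each is used; only x6 can be 7, hence x6 = 7.
The 5 still-open variables draw from only 5 values {2, 5, 6, 8, 9}, so each is used; only x2 can be 9, hence x2 = 9.

9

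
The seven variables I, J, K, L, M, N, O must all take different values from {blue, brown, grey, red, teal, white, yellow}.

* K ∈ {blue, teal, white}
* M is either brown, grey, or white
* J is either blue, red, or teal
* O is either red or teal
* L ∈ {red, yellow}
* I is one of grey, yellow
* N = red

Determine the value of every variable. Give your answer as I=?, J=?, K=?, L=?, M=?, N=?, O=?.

N's domain is down to {red}, so N = red. Eliminate red elsewhere: J, L, O.
That leaves O = teal. Remove teal from J, K.
J has just one choice, so J = blue. Strike blue from K.
That leaves K = white. Strike white from M.
L's domain is down to {yellow}, so L = yellow. Strike yellow from I.
That leaves I = grey. So M can't be grey.
M has just one choice, so M = brown.

I=grey, J=blue, K=white, L=yellow, M=brown, N=red, O=teal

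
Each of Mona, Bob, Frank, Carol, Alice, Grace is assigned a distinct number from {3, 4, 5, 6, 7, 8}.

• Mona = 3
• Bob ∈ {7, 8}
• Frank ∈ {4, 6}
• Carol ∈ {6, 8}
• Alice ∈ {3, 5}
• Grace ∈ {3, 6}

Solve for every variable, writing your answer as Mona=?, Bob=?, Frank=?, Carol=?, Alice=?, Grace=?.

Mona=3, Bob=7, Frank=4, Carol=8, Alice=5, Grace=6

Mona has just one choice, so Mona = 3. Remove 3 from Alice, Grace.
That leaves Alice = 5.
Grace's domain is down to {6}, so Grace = 6. Strike 6 from Frank, Carol.
Frank must be 4 (only option left).
Carol must be 8 (only option left). Remove 8 from Bob.
Bob's domain is down to {7}, so Bob = 7.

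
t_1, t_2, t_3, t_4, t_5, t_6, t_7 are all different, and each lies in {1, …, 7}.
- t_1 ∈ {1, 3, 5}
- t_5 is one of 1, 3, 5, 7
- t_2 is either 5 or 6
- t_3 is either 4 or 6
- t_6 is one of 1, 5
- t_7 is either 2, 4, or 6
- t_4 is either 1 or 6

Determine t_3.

Among the 7 variables, 2 fits only t_7 (and all 7 values in {1, 2, 3, 4, 5, 6, 7} must be used), so t_7 = 2.
The 6 still-open variables draw from only 6 values {1, 3, 4, 5, 6, 7}, so each is used; only t_3 can be 4, hence t_3 = 4.

4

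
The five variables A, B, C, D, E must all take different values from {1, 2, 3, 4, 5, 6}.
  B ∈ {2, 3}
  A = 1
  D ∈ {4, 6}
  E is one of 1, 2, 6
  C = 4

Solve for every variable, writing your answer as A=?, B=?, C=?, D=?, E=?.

A=1, B=3, C=4, D=6, E=2

A has just one choice, so A = 1. So E can't be 1.
C has just one choice, so C = 4. Eliminate 4 elsewhere: D.
That leaves D = 6. So E can't be 6.
That leaves E = 2. Strike 2 from B.
B must be 3 (only option left).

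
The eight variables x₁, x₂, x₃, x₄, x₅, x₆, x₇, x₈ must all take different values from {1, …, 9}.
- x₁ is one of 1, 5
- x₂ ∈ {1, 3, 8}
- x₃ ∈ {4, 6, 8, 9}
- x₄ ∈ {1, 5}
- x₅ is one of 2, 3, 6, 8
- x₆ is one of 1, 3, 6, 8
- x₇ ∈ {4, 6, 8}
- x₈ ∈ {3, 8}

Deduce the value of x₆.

6

Among the 8 variables, 2 fits only x₅ (and all 8 values in {1, 2, 3, 4, 5, 6, 8, 9} must be used), so x₅ = 2.
The 7 still-open variables draw from only 7 values {1, 3, 4, 5, 6, 8, 9}, so each is used; only x₃ can be 9, hence x₃ = 9.
The 6 still-open variables draw from only 6 values {1, 3, 4, 5, 6, 8}, so each is used; only x₇ can be 4, hence x₇ = 4.
Among the 5 still-open variables, 6 fits only x₆ (and all 5 values in {1, 3, 5, 6, 8} must be used), so x₆ = 6.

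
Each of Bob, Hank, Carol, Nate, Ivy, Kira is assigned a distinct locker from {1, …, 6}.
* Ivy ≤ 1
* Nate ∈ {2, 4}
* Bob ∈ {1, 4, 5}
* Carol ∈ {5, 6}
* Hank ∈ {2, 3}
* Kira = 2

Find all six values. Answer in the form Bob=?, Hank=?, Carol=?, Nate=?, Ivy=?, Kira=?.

Bob=5, Hank=3, Carol=6, Nate=4, Ivy=1, Kira=2

Ivy has just one choice, so Ivy = 1. So Bob can't be 1.
Kira must be 2 (only option left). Eliminate 2 elsewhere: Hank, Nate.
That leaves Hank = 3.
Nate has just one choice, so Nate = 4. Remove 4 from Bob.
Bob must be 5 (only option left). Strike 5 from Carol.
Carol's domain is down to {6}, so Carol = 6.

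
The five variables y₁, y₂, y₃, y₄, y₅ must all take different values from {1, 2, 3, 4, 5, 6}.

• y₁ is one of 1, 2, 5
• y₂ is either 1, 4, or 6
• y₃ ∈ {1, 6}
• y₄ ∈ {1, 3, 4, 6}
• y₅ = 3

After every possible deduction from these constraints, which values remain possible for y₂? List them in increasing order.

y₅ has just one choice, so y₅ = 3. Strike 3 from y₄.
y₂, y₃, y₄ share exactly the 3 values {1, 4, 6}; by pigeonhole those values go to them, so strike 1, 4, 6 from y₁.
No further eliminations apply; y₂ can still be any of 1, 4, 6.

1, 4, 6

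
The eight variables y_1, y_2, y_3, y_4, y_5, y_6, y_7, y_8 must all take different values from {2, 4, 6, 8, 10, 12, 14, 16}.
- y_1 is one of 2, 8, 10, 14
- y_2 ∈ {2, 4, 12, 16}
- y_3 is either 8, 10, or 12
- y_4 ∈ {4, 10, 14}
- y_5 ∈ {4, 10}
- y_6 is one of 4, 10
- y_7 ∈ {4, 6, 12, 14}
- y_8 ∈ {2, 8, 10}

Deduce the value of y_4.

14

The 8 variables together cover exactly {2, 4, 6, 8, 10, 12, 14, 16} — 8 values for 8 variables — and 6 appears only in y_7's list, so y_7 = 6.
Among the 7 still-open variables, 16 fits only y_2 (and all 7 values in {2, 4, 8, 10, 12, 14, 16} must be used), so y_2 = 16.
The 6 still-open variables draw from only 6 values {2, 4, 8, 10, 12, 14}, so each is used; only y_3 can be 12, hence y_3 = 12.
The 2 variables y_5 and y_6 are confined to {4, 10}, which locks those values in; drop them from y_1, y_4, y_8.
So y_4 = 14.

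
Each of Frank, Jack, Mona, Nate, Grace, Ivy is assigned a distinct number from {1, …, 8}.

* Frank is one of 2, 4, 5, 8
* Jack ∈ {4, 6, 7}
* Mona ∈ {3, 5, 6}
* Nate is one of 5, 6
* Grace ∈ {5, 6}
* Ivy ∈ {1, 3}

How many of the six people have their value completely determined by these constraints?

2

Nate and Grace between them cover only {5, 6} — a naked pair. Remove those values from Frank, Jack, Mona.
Mona's domain is down to {3}, so Mona = 3. Strike 3 from Ivy.
Ivy has just one choice, so Ivy = 1.
Determined: Mona=3, Ivy=1. The other people each still have more than one consistent value. That makes 2.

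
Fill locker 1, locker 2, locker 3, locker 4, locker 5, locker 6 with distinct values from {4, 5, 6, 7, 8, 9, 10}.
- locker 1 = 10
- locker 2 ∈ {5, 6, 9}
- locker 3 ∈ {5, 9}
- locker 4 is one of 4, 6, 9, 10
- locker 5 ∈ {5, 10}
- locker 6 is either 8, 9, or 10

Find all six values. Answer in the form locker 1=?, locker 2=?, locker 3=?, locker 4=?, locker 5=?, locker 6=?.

locker 1=10, locker 2=6, locker 3=9, locker 4=4, locker 5=5, locker 6=8

locker 1 must be 10 (only option left). Strike 10 from locker 4, locker 5, locker 6.
locker 5 has just one choice, so locker 5 = 5. Strike 5 from locker 2, locker 3.
locker 3's domain is down to {9}, so locker 3 = 9. So locker 2, locker 4, locker 6 can't be 9.
locker 6's domain is down to {8}, so locker 6 = 8.
That leaves locker 2 = 6. Eliminate 6 elsewhere: locker 4.
locker 4's domain is down to {4}, so locker 4 = 4.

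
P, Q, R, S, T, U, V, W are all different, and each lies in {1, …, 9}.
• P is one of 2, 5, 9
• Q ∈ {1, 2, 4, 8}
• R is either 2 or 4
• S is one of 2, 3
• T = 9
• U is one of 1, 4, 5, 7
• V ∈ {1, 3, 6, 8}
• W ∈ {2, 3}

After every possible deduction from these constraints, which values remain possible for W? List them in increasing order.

2, 3

T's domain is down to {9}, so T = 9. Eliminate 9 elsewhere: P.
S and W share exactly the 2 values {2, 3}; by pigeonhole those values go to them, so strike 2, 3 from P, Q, R, V.
P must be 5 (only option left). Strike 5 from U.
R has just one choice, so R = 4. Eliminate 4 elsewhere: Q, U.
No further eliminations apply; W can still be any of 2, 3.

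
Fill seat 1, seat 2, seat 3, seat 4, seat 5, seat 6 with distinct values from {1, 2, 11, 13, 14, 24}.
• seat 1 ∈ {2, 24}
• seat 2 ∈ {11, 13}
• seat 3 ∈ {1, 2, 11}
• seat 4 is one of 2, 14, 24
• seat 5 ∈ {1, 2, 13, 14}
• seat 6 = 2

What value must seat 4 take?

seat 6 must be 2 (only option left). So seat 1, seat 3, seat 4, seat 5 can't be 2.
seat 1 has just one choice, so seat 1 = 24. Strike 24 from seat 4.
So seat 4 = 14.

14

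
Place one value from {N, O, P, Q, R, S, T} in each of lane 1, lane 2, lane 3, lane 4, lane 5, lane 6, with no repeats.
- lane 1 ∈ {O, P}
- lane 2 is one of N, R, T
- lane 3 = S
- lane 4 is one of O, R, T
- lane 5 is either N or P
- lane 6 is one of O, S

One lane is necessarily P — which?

lane 1

lane 3 has just one choice, so lane 3 = S. Eliminate S elsewhere: lane 6.
lane 6's domain is down to {O}, so lane 6 = O. Remove O from lane 1, lane 4.
So P goes to lane 1.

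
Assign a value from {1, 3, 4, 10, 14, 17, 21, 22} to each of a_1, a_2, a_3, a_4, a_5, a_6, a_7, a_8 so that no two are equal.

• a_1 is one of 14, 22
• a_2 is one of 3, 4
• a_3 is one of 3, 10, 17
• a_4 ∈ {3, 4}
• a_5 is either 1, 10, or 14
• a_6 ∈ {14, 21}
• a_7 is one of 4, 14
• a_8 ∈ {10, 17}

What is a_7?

14

The 8 variables draw from only 8 values {1, 3, 4, 10, 14, 17, 21, 22}, so each is used; only a_5 can be 1, hence a_5 = 1.
The 7 still-open variables together cover exactly {3, 4, 10, 14, 17, 21, 22} — 7 values for 7 variables — and 21 appears only in a_6's list, so a_6 = 21.
The 6 still-open variables draw from only 6 values {3, 4, 10, 14, 17, 22}, so each is used; only a_1 can be 22, hence a_1 = 22.
The 5 still-open variables draw from only 5 values {3, 4, 10, 14, 17}, so each is used; only a_7 can be 14, hence a_7 = 14.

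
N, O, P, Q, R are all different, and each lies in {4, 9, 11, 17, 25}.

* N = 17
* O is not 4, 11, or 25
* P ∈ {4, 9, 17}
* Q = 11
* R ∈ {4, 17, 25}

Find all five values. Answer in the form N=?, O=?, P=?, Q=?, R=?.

N must be 17 (only option left). Strike 17 from O, P, R.
O has just one choice, so O = 9. Strike 9 from P.
P's domain is down to {4}, so P = 4. Strike 4 from R.
Q must be 11 (only option left).
R has just one choice, so R = 25.

N=17, O=9, P=4, Q=11, R=25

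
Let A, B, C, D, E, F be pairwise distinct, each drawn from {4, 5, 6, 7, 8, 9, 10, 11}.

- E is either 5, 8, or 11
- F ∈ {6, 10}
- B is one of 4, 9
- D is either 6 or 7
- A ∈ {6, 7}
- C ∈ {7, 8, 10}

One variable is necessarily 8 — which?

C

A and D between them cover only {6, 7} — a naked pair. Remove those values from C, F.
F's domain is down to {10}, so F = 10. Strike 10 from C.
So 8 goes to C.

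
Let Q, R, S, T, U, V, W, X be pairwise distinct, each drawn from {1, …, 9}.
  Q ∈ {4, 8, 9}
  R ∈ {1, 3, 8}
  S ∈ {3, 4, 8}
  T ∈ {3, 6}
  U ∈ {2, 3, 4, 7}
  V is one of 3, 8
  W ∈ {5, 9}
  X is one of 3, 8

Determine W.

5

The 2 variables V and X are confined to {3, 8}, which locks those values in; drop them from Q, R, S, T, U.
That leaves R = 1.
That leaves S = 4. Eliminate 4 elsewhere: Q, U.
T has just one choice, so T = 6.
Q's domain is down to {9}, so Q = 9. So W can't be 9.
So W = 5.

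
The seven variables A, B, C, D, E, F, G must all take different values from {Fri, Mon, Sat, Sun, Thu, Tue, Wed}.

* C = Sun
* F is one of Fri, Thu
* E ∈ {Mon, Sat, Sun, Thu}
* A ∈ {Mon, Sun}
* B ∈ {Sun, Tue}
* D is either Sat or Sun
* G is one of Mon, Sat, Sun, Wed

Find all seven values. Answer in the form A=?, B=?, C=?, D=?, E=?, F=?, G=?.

A=Mon, B=Tue, C=Sun, D=Sat, E=Thu, F=Fri, G=Wed

C must be Sun (only option left). Strike Sun from A, B, D, E, G.
That leaves D = Sat. So E, G can't be Sat.
That leaves A = Mon. Strike Mon from E, G.
B has just one choice, so B = Tue.
That leaves E = Thu. Strike Thu from F.
That leaves F = Fri.
G must be Wed (only option left).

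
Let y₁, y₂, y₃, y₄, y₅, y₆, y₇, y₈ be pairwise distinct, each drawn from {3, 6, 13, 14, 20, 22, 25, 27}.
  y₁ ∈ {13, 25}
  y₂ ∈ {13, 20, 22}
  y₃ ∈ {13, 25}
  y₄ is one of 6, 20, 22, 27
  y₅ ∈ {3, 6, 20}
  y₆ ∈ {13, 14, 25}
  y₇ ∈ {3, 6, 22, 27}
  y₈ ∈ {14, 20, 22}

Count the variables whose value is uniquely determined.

1

y₁ and y₃ between them cover only {13, 25} — a naked pair. Remove those values from y₂, y₆.
That leaves y₆ = 14. Eliminate 14 elsewhere: y₈.
y₂ and y₈ between them cover only {20, 22} — a naked pair. Remove those values from y₄, y₅, y₇.
Determined: y₆=14. The other variables each still have more than one consistent value. That makes 1.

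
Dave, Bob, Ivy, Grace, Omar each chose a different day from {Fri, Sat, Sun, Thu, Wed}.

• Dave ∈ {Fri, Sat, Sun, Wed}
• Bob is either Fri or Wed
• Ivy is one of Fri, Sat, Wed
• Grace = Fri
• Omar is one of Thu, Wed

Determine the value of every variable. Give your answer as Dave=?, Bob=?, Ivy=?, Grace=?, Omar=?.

Grace's domain is down to {Fri}, so Grace = Fri. Strike Fri from Dave, Bob, Ivy.
That leaves Bob = Wed. Remove Wed from Dave, Ivy, Omar.
Ivy must be Sat (only option left). Strike Sat from Dave.
Omar's domain is down to {Thu}, so Omar = Thu.
Dave has just one choice, so Dave = Sun.

Dave=Sun, Bob=Wed, Ivy=Sat, Grace=Fri, Omar=Thu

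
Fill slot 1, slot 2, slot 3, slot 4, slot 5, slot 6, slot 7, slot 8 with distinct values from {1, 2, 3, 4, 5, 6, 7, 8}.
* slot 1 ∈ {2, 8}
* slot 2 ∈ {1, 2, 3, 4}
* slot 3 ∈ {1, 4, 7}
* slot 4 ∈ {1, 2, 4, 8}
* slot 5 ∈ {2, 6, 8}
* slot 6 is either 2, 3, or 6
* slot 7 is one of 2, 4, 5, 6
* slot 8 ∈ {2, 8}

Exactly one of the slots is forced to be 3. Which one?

The 8 variables together cover exactly {1, 2, 3, 4, 5, 6, 7, 8} — 8 values for 8 variables — and 5 appears only in slot 7's list, so slot 7 = 5.
Among the 7 still-open variables, 7 fits only slot 3 (and all 7 values in {1, 2, 3, 4, 6, 7, 8} must be used), so slot 3 = 7.
The 2 variables slot 1 and slot 8 are confined to {2, 8}, which locks those values in; drop them from slot 2, slot 4, slot 5, slot 6.
slot 5's domain is down to {6}, so slot 5 = 6. So slot 6 can't be 6.
So 3 goes to slot 6.

slot 6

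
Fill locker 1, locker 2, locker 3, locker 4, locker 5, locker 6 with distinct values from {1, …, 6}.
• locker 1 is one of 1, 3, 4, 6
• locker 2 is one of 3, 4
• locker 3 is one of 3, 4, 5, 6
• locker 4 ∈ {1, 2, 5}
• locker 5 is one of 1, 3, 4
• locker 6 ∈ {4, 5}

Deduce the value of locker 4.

2

The 6 variables together cover exactly {1, 2, 3, 4, 5, 6} — 6 values for 6 variables — and 2 appears only in locker 4's list, so locker 4 = 2.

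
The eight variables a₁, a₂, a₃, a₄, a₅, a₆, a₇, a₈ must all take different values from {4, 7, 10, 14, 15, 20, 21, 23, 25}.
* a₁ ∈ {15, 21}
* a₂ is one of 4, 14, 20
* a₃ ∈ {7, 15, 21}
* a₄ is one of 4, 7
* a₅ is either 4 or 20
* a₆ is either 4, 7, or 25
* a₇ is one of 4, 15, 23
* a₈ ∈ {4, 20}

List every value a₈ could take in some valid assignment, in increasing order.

4, 20

The 8 variables draw from only 8 values {4, 7, 14, 15, 20, 21, 23, 25}, so each is used; only a₂ can be 14, hence a₂ = 14.
Among the 7 still-open variables, 23 fits only a₇ (and all 7 values in {4, 7, 15, 20, 21, 23, 25} must be used), so a₇ = 23.
The 6 still-open variables together cover exactly {4, 7, 15, 20, 21, 25} — 6 values for 6 variables — and 25 appears only in a₆'s list, so a₆ = 25.
a₅ and a₈ between them cover only {4, 20} — a naked pair. Remove those values from a₄.
a₄ must be 7 (only option left). Remove 7 from a₃.
No further eliminations apply; a₈ can still be any of 4, 20.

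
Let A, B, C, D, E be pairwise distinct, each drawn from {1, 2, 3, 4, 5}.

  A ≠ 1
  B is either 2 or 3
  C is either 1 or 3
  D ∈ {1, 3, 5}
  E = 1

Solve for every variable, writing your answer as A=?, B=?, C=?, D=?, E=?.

A=4, B=2, C=3, D=5, E=1

E's domain is down to {1}, so E = 1. Remove 1 from C, D.
C's domain is down to {3}, so C = 3. Strike 3 from A, B, D.
D has just one choice, so D = 5. Remove 5 from A.
B has just one choice, so B = 2. Remove 2 from A.
That leaves A = 4.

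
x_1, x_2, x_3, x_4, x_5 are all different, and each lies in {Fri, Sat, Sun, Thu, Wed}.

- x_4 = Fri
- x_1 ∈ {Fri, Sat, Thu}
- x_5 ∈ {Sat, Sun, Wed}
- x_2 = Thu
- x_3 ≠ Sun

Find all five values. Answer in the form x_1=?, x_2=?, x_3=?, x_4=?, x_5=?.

x_2 must be Thu (only option left). Strike Thu from x_1, x_3.
x_4 has just one choice, so x_4 = Fri. Strike Fri from x_1, x_3.
x_1 must be Sat (only option left). Remove Sat from x_3, x_5.
x_3's domain is down to {Wed}, so x_3 = Wed. Eliminate Wed elsewhere: x_5.
x_5 has just one choice, so x_5 = Sun.

x_1=Sat, x_2=Thu, x_3=Wed, x_4=Fri, x_5=Sun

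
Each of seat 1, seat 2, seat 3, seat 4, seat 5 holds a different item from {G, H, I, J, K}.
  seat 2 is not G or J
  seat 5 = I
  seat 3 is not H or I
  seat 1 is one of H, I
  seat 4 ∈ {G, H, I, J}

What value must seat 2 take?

K

seat 5's domain is down to {I}, so seat 5 = I. Strike I from seat 1, seat 2, seat 4.
seat 1 must be H (only option left). Remove H from seat 2, seat 4.
So seat 2 = K.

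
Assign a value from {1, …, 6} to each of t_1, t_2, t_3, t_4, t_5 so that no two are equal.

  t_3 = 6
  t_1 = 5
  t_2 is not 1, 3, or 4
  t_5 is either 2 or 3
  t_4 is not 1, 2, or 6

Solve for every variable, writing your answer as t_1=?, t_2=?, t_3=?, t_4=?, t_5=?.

t_1 has just one choice, so t_1 = 5. Strike 5 from t_2, t_4.
t_3 must be 6 (only option left). So t_2 can't be 6.
t_2's domain is down to {2}, so t_2 = 2. Strike 2 from t_5.
t_5 must be 3 (only option left). So t_4 can't be 3.
t_4 must be 4 (only option left).

t_1=5, t_2=2, t_3=6, t_4=4, t_5=3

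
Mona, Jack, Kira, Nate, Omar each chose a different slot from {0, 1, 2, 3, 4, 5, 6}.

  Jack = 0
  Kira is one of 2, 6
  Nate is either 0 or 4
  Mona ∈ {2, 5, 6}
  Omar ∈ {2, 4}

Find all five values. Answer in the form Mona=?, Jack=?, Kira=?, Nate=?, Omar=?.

Jack has just one choice, so Jack = 0. Eliminate 0 elsewhere: Nate.
Nate must be 4 (only option left). So Omar can't be 4.
Omar has just one choice, so Omar = 2. Eliminate 2 elsewhere: Mona, Kira.
Kira's domain is down to {6}, so Kira = 6. Remove 6 from Mona.
Mona must be 5 (only option left).

Mona=5, Jack=0, Kira=6, Nate=4, Omar=2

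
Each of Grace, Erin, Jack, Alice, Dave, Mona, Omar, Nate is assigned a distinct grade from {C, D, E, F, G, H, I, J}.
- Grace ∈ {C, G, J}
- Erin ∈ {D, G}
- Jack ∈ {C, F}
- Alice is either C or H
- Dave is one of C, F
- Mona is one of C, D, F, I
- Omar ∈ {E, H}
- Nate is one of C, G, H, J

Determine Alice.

The 8 variables draw from only 8 values {C, D, E, F, G, H, I, J}, so each is used; only Omar can be E, hence Omar = E.
The 7 still-open variables draw from only 7 values {C, D, F, G, H, I, J}, so each is used; only Mona can be I, hence Mona = I.
Among the 6 still-open variables, D fits only Erin (and all 6 values in {C, D, F, G, H, J} must be used), so Erin = D.
Jack and Dave between them cover only {C, F} — a naked pair. Remove those values from Grace, Alice, Nate.
So Alice = H.

H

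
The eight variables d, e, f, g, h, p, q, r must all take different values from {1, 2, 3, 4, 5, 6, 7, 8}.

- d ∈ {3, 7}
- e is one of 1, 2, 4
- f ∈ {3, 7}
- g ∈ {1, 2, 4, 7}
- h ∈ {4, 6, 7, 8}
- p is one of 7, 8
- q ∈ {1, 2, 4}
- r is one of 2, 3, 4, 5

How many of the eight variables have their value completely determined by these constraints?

Among the 8 variables, 5 fits only r (and all 8 values in {1, 2, 3, 4, 5, 6, 7, 8} must be used), so r = 5.
Among the 7 still-open variables, 6 fits only h (and all 7 values in {1, 2, 3, 4, 6, 7, 8} must be used), so h = 6.
Among the 6 still-open variables, 8 fits only p (and all 6 values in {1, 2, 3, 4, 7, 8} must be used), so p = 8.
d and f share exactly the 2 values {3, 7}; by pigeonhole those values go to them, so strike 3, 7 from g.
Determined: h=6, p=8, r=5. The other variables each still have more than one consistent value. That makes 3.

3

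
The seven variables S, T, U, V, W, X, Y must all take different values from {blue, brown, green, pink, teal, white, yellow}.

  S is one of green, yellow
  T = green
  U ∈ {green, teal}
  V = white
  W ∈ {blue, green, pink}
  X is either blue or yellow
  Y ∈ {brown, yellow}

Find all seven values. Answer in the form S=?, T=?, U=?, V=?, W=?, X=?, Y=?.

S=yellow, T=green, U=teal, V=white, W=pink, X=blue, Y=brown

T's domain is down to {green}, so T = green. So S, U, W can't be green.
That leaves U = teal.
V has just one choice, so V = white.
S has just one choice, so S = yellow. So X, Y can't be yellow.
X must be blue (only option left). Strike blue from W.
Y has just one choice, so Y = brown.
W's domain is down to {pink}, so W = pink.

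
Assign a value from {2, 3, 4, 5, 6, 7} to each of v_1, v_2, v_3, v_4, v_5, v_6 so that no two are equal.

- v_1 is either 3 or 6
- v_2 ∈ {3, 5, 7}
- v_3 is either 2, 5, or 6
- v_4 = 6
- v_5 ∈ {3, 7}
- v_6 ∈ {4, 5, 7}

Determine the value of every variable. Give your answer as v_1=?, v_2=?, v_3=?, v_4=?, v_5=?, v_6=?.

v_1=3, v_2=5, v_3=2, v_4=6, v_5=7, v_6=4

v_4 must be 6 (only option left). Remove 6 from v_1, v_3.
v_1's domain is down to {3}, so v_1 = 3. Eliminate 3 elsewhere: v_2, v_5.
That leaves v_5 = 7. Strike 7 from v_2, v_6.
v_2 must be 5 (only option left). Remove 5 from v_3, v_6.
v_3's domain is down to {2}, so v_3 = 2.
v_6 must be 4 (only option left).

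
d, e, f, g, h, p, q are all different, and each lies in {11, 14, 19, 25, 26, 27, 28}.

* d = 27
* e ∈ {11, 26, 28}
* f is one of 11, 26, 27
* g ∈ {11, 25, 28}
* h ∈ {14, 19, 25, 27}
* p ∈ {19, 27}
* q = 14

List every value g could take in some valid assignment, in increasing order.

d must be 27 (only option left). Remove 27 from f, h, p.
p's domain is down to {19}, so p = 19. Strike 19 from h.
q has just one choice, so q = 14. So h can't be 14.
h has just one choice, so h = 25. Eliminate 25 elsewhere: g.
No further eliminations apply; g can still be any of 11, 28.

11, 28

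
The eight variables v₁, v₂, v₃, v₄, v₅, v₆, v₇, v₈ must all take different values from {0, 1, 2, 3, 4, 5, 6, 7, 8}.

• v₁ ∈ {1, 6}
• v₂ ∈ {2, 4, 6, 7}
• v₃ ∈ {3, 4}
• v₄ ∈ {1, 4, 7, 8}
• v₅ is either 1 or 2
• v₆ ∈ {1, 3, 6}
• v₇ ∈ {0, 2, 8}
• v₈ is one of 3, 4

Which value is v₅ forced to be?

The 8 variables together cover exactly {0, 1, 2, 3, 4, 6, 7, 8} — 8 values for 8 variables — and 0 appears only in v₇'s list, so v₇ = 0.
The 7 still-open variables together cover exactly {1, 2, 3, 4, 6, 7, 8} — 7 values for 7 variables — and 8 appears only in v₄'s list, so v₄ = 8.
The 6 still-open variables together cover exactly {1, 2, 3, 4, 6, 7} — 6 values for 6 variables — and 7 appears only in v₂'s list, so v₂ = 7.
The 5 still-open variables draw from only 5 values {1, 2, 3, 4, 6}, so each is used; only v₅ can be 2, hence v₅ = 2.

2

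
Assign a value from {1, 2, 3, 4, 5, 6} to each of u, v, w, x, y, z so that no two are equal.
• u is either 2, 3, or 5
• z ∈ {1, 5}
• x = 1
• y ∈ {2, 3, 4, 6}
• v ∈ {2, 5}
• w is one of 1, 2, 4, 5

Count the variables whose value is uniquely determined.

x's domain is down to {1}, so x = 1. Remove 1 from w, z.
z's domain is down to {5}, so z = 5. Remove 5 from u, v, w.
v must be 2 (only option left). So u, w, y can't be 2.
w must be 4 (only option left). Strike 4 from y.
u's domain is down to {3}, so u = 3. Eliminate 3 elsewhere: y.
y has just one choice, so y = 6.
Every variable is fixed: u=3, v=2, w=4, x=1, y=6, z=5. That makes 6.

6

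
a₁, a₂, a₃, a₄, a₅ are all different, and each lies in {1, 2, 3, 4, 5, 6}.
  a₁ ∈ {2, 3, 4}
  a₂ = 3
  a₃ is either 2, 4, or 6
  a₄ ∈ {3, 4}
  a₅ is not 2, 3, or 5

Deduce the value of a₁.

a₂'s domain is down to {3}, so a₂ = 3. Strike 3 from a₁, a₄.
a₄ has just one choice, so a₄ = 4. Remove 4 from a₁, a₃, a₅.
So a₁ = 2.

2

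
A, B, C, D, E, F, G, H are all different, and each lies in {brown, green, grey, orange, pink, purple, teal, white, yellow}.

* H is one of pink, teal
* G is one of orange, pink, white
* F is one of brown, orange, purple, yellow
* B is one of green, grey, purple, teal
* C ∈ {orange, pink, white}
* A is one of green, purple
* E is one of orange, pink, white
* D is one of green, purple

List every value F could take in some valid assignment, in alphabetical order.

A and D between them cover only {green, purple} — a naked pair. Remove those values from B, F.
C, E, G between them cover only {orange, pink, white} — a naked triple. Remove those values from F, H.
H's domain is down to {teal}, so H = teal. Eliminate teal elsewhere: B.
B has just one choice, so B = grey.
No further eliminations apply; F can still be any of brown, yellow.

brown, yellow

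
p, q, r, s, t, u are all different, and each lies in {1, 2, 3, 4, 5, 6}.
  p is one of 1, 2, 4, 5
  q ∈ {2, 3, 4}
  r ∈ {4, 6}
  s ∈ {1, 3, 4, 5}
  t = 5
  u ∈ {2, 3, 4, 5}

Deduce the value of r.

6

t must be 5 (only option left). So p, s, u can't be 5.
The 5 still-open variables together cover exactly {1, 2, 3, 4, 6} — 5 values for 5 variables — and 6 appears only in r's list, so r = 6.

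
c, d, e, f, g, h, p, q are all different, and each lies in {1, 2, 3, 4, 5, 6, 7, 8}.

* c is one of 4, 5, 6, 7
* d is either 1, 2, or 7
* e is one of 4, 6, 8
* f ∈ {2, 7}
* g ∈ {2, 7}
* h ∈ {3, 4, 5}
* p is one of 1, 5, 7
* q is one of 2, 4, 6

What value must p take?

5

Among the 8 variables, 3 fits only h (and all 8 values in {1, 2, 3, 4, 5, 6, 7, 8} must be used), so h = 3.
Among the 7 still-open variables, 8 fits only e (and all 7 values in {1, 2, 4, 5, 6, 7, 8} must be used), so e = 8.
The 2 variables f and g are confined to {2, 7}, which locks those values in; drop them from c, d, p, q.
d must be 1 (only option left). Strike 1 from p.
So p = 5.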